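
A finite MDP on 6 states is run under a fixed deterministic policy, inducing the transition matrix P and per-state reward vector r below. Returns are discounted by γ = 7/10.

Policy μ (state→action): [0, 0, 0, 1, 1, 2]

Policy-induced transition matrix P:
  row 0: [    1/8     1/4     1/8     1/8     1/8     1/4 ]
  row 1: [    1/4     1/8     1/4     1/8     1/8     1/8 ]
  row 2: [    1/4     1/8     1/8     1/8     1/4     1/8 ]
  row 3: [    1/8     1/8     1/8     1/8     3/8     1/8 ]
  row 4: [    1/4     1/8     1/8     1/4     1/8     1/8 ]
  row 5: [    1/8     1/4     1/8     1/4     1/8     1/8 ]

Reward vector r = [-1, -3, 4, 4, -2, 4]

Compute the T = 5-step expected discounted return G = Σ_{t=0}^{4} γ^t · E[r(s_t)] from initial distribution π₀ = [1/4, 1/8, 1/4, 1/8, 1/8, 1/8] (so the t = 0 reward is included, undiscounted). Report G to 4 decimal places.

G = 2.4873

t=0: π = [0.2500, 0.1250, 0.2500, 0.1250, 0.1250, 0.1250], E[r] = 1.1250, γ^t·E[r] = 1.125000, running G = 1.125000
t=1: π = [0.1875, 0.1719, 0.1406, 0.1563, 0.1875, 0.1563], E[r] = 0.7344, γ^t·E[r] = 0.514063, running G = 1.639063
t=2: π = [0.1875, 0.1680, 0.1465, 0.1680, 0.1816, 0.1484], E[r] = 0.7969, γ^t·E[r] = 0.390469, running G = 2.029531
t=3: π = [0.1870, 0.1670, 0.1460, 0.1663, 0.1853, 0.1484], E[r] = 0.7842, γ^t·E[r] = 0.268974, running G = 2.298505
t=4: π = [0.1873, 0.1669, 0.1459, 0.1667, 0.1848, 0.1484], E[r] = 0.7862, γ^t·E[r] = 0.188758, running G = 2.487263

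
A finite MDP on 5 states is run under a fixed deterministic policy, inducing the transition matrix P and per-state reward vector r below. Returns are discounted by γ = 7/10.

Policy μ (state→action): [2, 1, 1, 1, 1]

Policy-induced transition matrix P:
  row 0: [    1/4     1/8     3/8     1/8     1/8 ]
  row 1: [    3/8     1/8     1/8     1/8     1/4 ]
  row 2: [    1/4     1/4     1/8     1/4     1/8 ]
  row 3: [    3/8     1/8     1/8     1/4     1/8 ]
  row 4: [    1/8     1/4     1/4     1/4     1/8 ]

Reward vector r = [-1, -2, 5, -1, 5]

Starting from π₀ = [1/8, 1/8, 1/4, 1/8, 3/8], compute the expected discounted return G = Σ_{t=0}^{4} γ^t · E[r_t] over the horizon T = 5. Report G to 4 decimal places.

t=0: π = [0.1250, 0.1250, 0.2500, 0.1250, 0.3750], E[r] = 2.6250, γ^t·E[r] = 2.625000, running G = 2.625000
t=1: π = [0.2344, 0.2031, 0.2031, 0.2188, 0.1406], E[r] = 0.8594, γ^t·E[r] = 0.601563, running G = 3.226563
t=2: π = [0.2852, 0.1680, 0.2012, 0.1953, 0.1504], E[r] = 0.9414, γ^t·E[r] = 0.461289, running G = 3.687852
t=3: π = [0.2766, 0.1689, 0.2151, 0.1934, 0.1460], E[r] = 0.9976, γ^t·E[r] = 0.342163, running G = 4.030014
t=4: π = [0.2770, 0.1701, 0.2124, 0.1943, 0.1461], E[r] = 0.9810, γ^t·E[r] = 0.235535, running G = 4.265549

G = 4.2655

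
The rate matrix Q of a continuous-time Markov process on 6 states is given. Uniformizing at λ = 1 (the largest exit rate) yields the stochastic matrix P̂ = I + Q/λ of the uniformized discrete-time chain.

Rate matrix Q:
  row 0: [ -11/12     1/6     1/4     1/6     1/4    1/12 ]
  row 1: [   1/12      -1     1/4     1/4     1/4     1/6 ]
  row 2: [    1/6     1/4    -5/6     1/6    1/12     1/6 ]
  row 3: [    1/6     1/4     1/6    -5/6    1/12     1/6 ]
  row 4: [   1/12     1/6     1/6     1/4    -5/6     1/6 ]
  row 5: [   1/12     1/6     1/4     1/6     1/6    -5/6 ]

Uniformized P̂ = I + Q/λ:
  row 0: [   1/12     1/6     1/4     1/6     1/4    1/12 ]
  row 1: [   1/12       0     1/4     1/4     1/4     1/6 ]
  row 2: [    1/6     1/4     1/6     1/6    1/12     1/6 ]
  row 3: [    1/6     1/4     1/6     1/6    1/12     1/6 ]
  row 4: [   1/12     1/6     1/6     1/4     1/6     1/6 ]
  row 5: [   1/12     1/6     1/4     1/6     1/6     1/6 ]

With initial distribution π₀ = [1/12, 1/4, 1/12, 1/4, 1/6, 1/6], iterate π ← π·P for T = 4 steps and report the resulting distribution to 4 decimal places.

π = [0.1165, 0.1715, 0.2036, 0.1940, 0.1574, 0.1570]

t=0: π = [0.0833, 0.2500, 0.0833, 0.2500, 0.1667, 0.1667]
t=1: π = [0.1111, 0.1528, 0.2083, 0.2014, 0.1667, 0.1597]
t=2: π = [0.1175, 0.1753, 0.2020, 0.1933, 0.1545, 0.1574]
t=3: π = [0.1163, 0.1704, 0.2042, 0.1942, 0.1581, 0.1569]
t=4: π = [0.1165, 0.1715, 0.2036, 0.1940, 0.1574, 0.1570]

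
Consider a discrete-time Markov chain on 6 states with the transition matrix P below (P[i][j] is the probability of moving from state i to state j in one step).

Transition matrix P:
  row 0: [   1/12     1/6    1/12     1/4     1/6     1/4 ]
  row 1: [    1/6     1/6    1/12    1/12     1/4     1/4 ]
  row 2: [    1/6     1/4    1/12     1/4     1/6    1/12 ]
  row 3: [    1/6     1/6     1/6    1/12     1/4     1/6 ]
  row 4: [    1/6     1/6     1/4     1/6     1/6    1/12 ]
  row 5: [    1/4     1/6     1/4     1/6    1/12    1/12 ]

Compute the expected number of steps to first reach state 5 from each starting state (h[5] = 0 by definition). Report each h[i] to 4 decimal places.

First-step conditioning: h[5] = 0; for i ≠ 5, h[i] = 1 + Σ_k P[i][k]·h[k].
  h[0] = 1 + 1/12·h[0] + 1/6·h[1] + 1/12·h[2] + 1/4·h[3] + 1/6·h[4]
  h[1] = 1 + 1/6·h[0] + 1/6·h[1] + 1/12·h[2] + 1/12·h[3] + 1/4·h[4]
  h[2] = 1 + 1/6·h[0] + 1/4·h[1] + 1/12·h[2] + 1/4·h[3] + 1/6·h[4]
  h[3] = 1 + 1/6·h[0] + 1/6·h[1] + 1/6·h[2] + 1/12·h[3] + 1/4·h[4]
  h[4] = 1 + 1/6·h[0] + 1/6·h[1] + 1/4·h[2] + 1/6·h[3] + 1/6·h[4]
Solving the 5×5 linear system over states ≠ 5 gives exactly h = [73011/13214, 72969/13214, 42588/6607, 80067/13214, 86619/13214, 0] (h[5] = 0 is the target).

h = [5.5253, 5.5221, 6.4459, 6.0593, 6.5551, 0.0000]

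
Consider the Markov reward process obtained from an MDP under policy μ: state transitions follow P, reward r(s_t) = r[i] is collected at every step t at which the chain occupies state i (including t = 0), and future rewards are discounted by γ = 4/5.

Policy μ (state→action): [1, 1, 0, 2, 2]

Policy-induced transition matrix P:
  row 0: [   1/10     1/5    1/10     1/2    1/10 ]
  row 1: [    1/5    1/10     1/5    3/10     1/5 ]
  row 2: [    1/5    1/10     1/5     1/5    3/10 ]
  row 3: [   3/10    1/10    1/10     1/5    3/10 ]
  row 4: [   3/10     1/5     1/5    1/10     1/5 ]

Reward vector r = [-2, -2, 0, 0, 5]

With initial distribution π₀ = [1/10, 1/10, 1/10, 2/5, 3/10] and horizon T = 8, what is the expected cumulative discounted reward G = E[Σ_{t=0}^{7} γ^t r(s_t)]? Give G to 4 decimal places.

t=0: π = [0.1000, 0.1000, 0.1000, 0.4000, 0.3000], E[r] = 1.1000, γ^t·E[r] = 1.100000, running G = 1.100000
t=1: π = [0.2600, 0.1400, 0.1500, 0.2100, 0.2400], E[r] = 0.4000, γ^t·E[r] = 0.320000, running G = 1.420000
t=2: π = [0.2190, 0.1500, 0.1530, 0.2680, 0.2100], E[r] = 0.3120, γ^t·E[r] = 0.199680, running G = 1.619680
t=3: π = [0.2259, 0.1429, 0.1513, 0.2597, 0.2202], E[r] = 0.3634, γ^t·E[r] = 0.186061, running G = 1.805741
t=4: π = [0.2254, 0.1446, 0.1514, 0.2600, 0.2185], E[r] = 0.3525, γ^t·E[r] = 0.144396, running G = 1.950137
t=5: π = [0.2253, 0.1444, 0.1515, 0.2602, 0.2186], E[r] = 0.3536, γ^t·E[r] = 0.115877, running G = 2.066014
t=6: π = [0.2254, 0.1444, 0.1514, 0.2602, 0.2186], E[r] = 0.3537, γ^t·E[r] = 0.092719, running G = 2.158733
t=7: π = [0.2253, 0.1444, 0.1514, 0.2602, 0.2186], E[r] = 0.3536, γ^t·E[r] = 0.074164, running G = 2.232898

G = 2.2329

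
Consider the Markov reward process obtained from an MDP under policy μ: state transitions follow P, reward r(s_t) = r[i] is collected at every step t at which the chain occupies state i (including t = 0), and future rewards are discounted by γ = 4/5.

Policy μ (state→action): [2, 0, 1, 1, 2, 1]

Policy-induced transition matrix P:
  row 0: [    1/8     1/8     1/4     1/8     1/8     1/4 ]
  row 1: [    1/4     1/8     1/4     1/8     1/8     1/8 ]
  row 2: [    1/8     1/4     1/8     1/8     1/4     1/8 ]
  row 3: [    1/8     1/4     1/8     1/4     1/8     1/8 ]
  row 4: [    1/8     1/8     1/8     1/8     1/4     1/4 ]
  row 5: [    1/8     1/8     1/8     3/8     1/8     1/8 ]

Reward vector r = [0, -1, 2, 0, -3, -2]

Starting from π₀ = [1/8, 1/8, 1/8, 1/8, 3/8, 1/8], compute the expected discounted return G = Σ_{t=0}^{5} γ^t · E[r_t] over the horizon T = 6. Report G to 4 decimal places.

G = -3.1432

t=0: π = [0.1250, 0.1250, 0.1250, 0.1250, 0.3750, 0.1250], E[r] = -1.2500, γ^t·E[r] = -1.250000, running G = -1.250000
t=1: π = [0.1406, 0.1563, 0.1563, 0.1719, 0.1875, 0.1875], E[r] = -0.7813, γ^t·E[r] = -0.625000, running G = -1.875000
t=2: π = [0.1445, 0.1660, 0.1621, 0.1934, 0.1680, 0.1660], E[r] = -0.6777, γ^t·E[r] = -0.433750, running G = -2.308750
t=3: π = [0.1458, 0.1694, 0.1638, 0.1907, 0.1663, 0.1641], E[r] = -0.6687, γ^t·E[r] = -0.342375, running G = -2.651125
t=4: π = [0.1462, 0.1693, 0.1644, 0.1898, 0.1663, 0.1640], E[r] = -0.6673, γ^t·E[r] = -0.273325, running G = -2.924450
t=5: π = [0.1462, 0.1693, 0.1644, 0.1897, 0.1663, 0.1641], E[r] = -0.6675, γ^t·E[r] = -0.218731, running G = -3.143181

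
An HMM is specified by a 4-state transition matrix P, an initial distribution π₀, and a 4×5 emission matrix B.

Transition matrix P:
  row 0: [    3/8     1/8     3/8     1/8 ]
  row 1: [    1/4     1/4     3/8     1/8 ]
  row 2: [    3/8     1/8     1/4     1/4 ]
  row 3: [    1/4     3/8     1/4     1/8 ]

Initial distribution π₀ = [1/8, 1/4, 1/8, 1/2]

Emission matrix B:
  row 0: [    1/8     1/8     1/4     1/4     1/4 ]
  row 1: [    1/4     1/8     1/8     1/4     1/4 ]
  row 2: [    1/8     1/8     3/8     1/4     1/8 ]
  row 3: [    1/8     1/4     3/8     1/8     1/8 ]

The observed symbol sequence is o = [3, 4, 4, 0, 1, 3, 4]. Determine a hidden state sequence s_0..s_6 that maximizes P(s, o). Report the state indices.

t=0: δ = [3.125e-02, 6.250e-02, 3.125e-02, 6.250e-02]  (obs o_0=3)
t=1: δ = [3.906e-03, 5.859e-03, 2.930e-03, 9.766e-04]  ψ = [1, 3, 1, 1]  (obs o_1=4)
t=2: δ = [3.662e-04, 3.662e-04, 2.747e-04, 9.155e-05]  ψ = [0, 1, 1, 1]  (obs o_2=4)
t=3: δ = [1.717e-05, 2.289e-05, 1.717e-05, 8.583e-06]  ψ = [0, 1, 0, 2]  (obs o_3=0)
t=4: δ = [8.047e-07, 7.153e-07, 1.073e-06, 1.073e-06]  ψ = [0, 1, 1, 2]  (obs o_4=1)
t=5: δ = [1.006e-07, 1.006e-07, 7.544e-08, 3.353e-08]  ψ = [2, 3, 0, 2]  (obs o_5=3)
t=6: δ = [9.430e-09, 6.286e-09, 4.715e-09, 2.357e-09]  ψ = [0, 1, 0, 2]  (obs o_6=4)
backtrack: best end state = 0; path = [3, 1, 1, 1, 2, 0, 0]

path = [3, 1, 1, 1, 2, 0, 0]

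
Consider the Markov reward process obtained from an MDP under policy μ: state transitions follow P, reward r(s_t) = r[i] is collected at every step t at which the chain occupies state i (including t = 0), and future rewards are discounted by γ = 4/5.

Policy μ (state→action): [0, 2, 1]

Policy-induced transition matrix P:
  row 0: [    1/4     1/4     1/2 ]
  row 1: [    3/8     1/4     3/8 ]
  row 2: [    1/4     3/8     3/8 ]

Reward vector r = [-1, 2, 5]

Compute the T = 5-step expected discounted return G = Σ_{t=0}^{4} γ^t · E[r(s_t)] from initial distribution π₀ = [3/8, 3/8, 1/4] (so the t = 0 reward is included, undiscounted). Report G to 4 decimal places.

G = 7.2321

t=0: π = [0.3750, 0.3750, 0.2500], E[r] = 1.6250, γ^t·E[r] = 1.625000, running G = 1.625000
t=1: π = [0.2969, 0.2813, 0.4219], E[r] = 2.3750, γ^t·E[r] = 1.900000, running G = 3.525000
t=2: π = [0.2852, 0.3027, 0.4121], E[r] = 2.3809, γ^t·E[r] = 1.523750, running G = 5.048750
t=3: π = [0.2878, 0.3015, 0.4106], E[r] = 2.3684, γ^t·E[r] = 1.212625, running G = 6.261375
t=4: π = [0.2877, 0.3013, 0.4110], E[r] = 2.3699, γ^t·E[r] = 0.970700, running G = 7.232075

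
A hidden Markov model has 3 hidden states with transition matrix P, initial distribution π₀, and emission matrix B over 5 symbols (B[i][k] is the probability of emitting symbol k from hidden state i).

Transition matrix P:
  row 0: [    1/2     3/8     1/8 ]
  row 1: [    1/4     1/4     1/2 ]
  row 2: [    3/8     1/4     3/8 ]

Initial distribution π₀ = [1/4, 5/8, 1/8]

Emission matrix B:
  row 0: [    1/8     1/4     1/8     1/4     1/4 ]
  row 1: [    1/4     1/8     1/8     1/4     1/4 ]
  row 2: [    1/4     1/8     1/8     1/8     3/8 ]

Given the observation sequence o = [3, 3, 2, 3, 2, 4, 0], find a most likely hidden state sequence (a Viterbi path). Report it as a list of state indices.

path = [1, 0, 0, 0, 1, 2, 2]

t=0: δ = [6.250e-02, 1.562e-01, 1.562e-02]  (obs o_0=3)
t=1: δ = [9.766e-03, 9.766e-03, 9.766e-03]  ψ = [1, 1, 1]  (obs o_1=3)
t=2: δ = [6.104e-04, 4.578e-04, 6.104e-04]  ψ = [0, 0, 1]  (obs o_2=2)
t=3: δ = [7.629e-05, 5.722e-05, 2.861e-05]  ψ = [0, 0, 1]  (obs o_3=3)
t=4: δ = [4.768e-06, 3.576e-06, 3.576e-06]  ψ = [0, 0, 1]  (obs o_4=2)
t=5: δ = [5.960e-07, 4.470e-07, 6.706e-07]  ψ = [0, 0, 1]  (obs o_5=4)
t=6: δ = [3.725e-08, 5.588e-08, 6.286e-08]  ψ = [0, 0, 2]  (obs o_6=0)
backtrack: best end state = 2; path = [1, 0, 0, 0, 1, 2, 2]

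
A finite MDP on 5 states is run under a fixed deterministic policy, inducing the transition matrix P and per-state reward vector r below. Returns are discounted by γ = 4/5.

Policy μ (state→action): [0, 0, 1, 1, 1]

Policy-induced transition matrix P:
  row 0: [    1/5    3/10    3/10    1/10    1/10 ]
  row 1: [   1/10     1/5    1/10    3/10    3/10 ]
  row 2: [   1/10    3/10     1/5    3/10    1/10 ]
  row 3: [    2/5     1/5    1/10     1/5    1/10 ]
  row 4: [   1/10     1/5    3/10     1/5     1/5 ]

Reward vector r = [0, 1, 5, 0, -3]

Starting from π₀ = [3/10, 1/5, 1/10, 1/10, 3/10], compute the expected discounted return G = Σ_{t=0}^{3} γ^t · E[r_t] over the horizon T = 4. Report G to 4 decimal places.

G = 1.2927

t=0: π = [0.3000, 0.2000, 0.1000, 0.1000, 0.3000], E[r] = -0.2000, γ^t·E[r] = -0.200000, running G = -0.200000
t=1: π = [0.1600, 0.2400, 0.2300, 0.2000, 0.1700], E[r] = 0.8800, γ^t·E[r] = 0.704000, running G = 0.504000
t=2: π = [0.1760, 0.2390, 0.1890, 0.2310, 0.1650], E[r] = 0.6890, γ^t·E[r] = 0.440960, running G = 0.944960
t=3: π = [0.1869, 0.2365, 0.1871, 0.2252, 0.1643], E[r] = 0.6791, γ^t·E[r] = 0.347699, running G = 1.292659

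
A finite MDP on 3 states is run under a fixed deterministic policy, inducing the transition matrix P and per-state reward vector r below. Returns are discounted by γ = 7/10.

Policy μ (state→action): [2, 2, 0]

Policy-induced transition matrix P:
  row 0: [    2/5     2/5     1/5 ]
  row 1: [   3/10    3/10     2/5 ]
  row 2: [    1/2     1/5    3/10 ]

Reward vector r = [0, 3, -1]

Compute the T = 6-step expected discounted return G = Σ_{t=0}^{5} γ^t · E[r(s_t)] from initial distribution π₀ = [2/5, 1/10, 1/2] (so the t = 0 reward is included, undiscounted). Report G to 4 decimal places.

G = 1.0279

t=0: π = [0.4000, 0.1000, 0.5000], E[r] = -0.2000, γ^t·E[r] = -0.200000, running G = -0.200000
t=1: π = [0.4400, 0.2900, 0.2700], E[r] = 0.6000, γ^t·E[r] = 0.420000, running G = 0.220000
t=2: π = [0.3980, 0.3170, 0.2850], E[r] = 0.6660, γ^t·E[r] = 0.326340, running G = 0.546340
t=3: π = [0.3968, 0.3113, 0.2919], E[r] = 0.6420, γ^t·E[r] = 0.220206, running G = 0.766546
t=4: π = [0.3981, 0.3105, 0.2915], E[r] = 0.6400, γ^t·E[r] = 0.153669, running G = 0.920215
t=5: π = [0.3981, 0.3107, 0.2912], E[r] = 0.6407, γ^t·E[r] = 0.107689, running G = 1.027904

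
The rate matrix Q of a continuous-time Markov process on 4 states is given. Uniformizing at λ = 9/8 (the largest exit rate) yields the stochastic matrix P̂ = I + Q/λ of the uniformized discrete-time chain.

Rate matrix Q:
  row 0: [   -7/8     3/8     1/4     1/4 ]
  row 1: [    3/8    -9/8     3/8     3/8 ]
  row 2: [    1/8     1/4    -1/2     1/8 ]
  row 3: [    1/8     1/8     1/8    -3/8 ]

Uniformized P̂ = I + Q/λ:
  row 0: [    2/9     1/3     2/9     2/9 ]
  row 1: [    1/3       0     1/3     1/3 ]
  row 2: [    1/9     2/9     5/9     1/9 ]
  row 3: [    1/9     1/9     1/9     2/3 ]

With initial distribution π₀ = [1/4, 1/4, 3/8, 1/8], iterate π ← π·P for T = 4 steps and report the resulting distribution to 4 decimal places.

t=0: π = [0.2500, 0.2500, 0.3750, 0.1250]
t=1: π = [0.1944, 0.1806, 0.3611, 0.2639]
t=2: π = [0.1728, 0.1744, 0.3333, 0.3194]
t=3: π = [0.1691, 0.1672, 0.3172, 0.3465]
t=4: π = [0.1670, 0.1654, 0.3080, 0.3596]

π = [0.1670, 0.1654, 0.3080, 0.3596]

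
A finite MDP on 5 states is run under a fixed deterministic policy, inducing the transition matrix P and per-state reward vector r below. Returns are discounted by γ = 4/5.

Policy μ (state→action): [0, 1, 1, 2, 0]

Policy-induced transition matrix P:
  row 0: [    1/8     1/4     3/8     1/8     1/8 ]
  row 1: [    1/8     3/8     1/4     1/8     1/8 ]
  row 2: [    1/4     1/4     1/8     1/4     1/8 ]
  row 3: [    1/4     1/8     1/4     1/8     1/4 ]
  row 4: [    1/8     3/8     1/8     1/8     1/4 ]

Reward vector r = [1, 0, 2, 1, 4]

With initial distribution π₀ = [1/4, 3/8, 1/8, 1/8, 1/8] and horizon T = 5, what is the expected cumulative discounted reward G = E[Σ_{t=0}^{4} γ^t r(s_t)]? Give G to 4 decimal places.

G = 4.4872

t=0: π = [0.2500, 0.3750, 0.1250, 0.1250, 0.1250], E[r] = 1.1250, γ^t·E[r] = 1.125000, running G = 1.125000
t=1: π = [0.1563, 0.2969, 0.2500, 0.1406, 0.1563], E[r] = 1.4219, γ^t·E[r] = 1.137500, running G = 2.262500
t=2: π = [0.1738, 0.2891, 0.2188, 0.1563, 0.1621], E[r] = 1.4160, γ^t·E[r] = 0.906250, running G = 3.168750
t=3: π = [0.1719, 0.2869, 0.2241, 0.1523, 0.1648], E[r] = 1.4316, γ^t·E[r] = 0.733000, running G = 3.901750
t=4: π = [0.1721, 0.2874, 0.2229, 0.1530, 0.1646], E[r] = 1.4294, γ^t·E[r] = 0.585475, running G = 4.487225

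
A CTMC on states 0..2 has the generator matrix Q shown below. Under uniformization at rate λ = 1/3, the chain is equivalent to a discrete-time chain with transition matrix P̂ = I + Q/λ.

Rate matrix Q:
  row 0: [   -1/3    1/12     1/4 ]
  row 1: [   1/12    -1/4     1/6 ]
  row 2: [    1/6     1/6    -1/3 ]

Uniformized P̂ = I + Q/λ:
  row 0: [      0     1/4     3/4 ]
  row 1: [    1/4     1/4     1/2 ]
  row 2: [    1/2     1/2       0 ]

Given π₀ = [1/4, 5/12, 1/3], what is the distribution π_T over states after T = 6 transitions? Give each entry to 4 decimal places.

π = [0.2769, 0.3455, 0.3776]

t=0: π = [0.2500, 0.4167, 0.3333]
t=1: π = [0.2708, 0.3333, 0.3958]
t=2: π = [0.2813, 0.3490, 0.3698]
t=3: π = [0.2721, 0.3424, 0.3854]
t=4: π = [0.2783, 0.3464, 0.3753]
t=5: π = [0.2743, 0.3438, 0.3819]
t=6: π = [0.2769, 0.3455, 0.3776]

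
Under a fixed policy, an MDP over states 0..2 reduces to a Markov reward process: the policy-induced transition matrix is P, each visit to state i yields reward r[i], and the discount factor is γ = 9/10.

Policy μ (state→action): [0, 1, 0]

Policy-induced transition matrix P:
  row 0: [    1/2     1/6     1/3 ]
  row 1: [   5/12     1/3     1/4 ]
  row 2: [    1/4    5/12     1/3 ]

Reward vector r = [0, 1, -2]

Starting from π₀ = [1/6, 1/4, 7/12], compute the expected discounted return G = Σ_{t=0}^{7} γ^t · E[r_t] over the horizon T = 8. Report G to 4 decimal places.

t=0: π = [0.1667, 0.2500, 0.5833], E[r] = -0.9167, γ^t·E[r] = -0.916667, running G = -0.916667
t=1: π = [0.3333, 0.3542, 0.3125], E[r] = -0.2708, γ^t·E[r] = -0.243750, running G = -1.160417
t=2: π = [0.3924, 0.3038, 0.3038], E[r] = -0.3038, γ^t·E[r] = -0.246094, running G = -1.406510
t=3: π = [0.3987, 0.2933, 0.3080], E[r] = -0.3228, γ^t·E[r] = -0.235301, running G = -1.641811
t=4: π = [0.3986, 0.2925, 0.3089], E[r] = -0.3252, γ^t·E[r] = -0.213392, running G = -1.855203
t=5: π = [0.3984, 0.2926, 0.3090], E[r] = -0.3253, γ^t·E[r] = -0.192063, running G = -2.047267
t=6: π = [0.3984, 0.2927, 0.3089], E[r] = -0.3252, γ^t·E[r] = -0.172831, running G = -2.220098
t=7: π = [0.3984, 0.2927, 0.3089], E[r] = -0.3252, γ^t·E[r] = -0.155544, running G = -2.375641

G = -2.3756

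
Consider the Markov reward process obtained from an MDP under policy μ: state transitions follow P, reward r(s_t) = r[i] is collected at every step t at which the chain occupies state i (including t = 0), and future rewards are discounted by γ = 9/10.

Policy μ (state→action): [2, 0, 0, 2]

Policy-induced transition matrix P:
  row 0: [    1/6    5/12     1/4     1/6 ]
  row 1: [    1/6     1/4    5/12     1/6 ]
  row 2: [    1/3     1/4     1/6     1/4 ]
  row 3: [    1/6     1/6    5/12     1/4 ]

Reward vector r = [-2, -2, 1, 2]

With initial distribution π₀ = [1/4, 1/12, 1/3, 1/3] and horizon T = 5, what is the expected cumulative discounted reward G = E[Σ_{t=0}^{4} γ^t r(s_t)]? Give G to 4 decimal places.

G = -0.4200

t=0: π = [0.2500, 0.0833, 0.3333, 0.3333], E[r] = 0.3333, γ^t·E[r] = 0.333333, running G = 0.333333
t=1: π = [0.2222, 0.2639, 0.2917, 0.2222], E[r] = -0.2361, γ^t·E[r] = -0.212500, running G = 0.120833
t=2: π = [0.2153, 0.2685, 0.3067, 0.2095], E[r] = -0.2419, γ^t·E[r] = -0.195938, running G = -0.075104
t=3: π = [0.2178, 0.2684, 0.3041, 0.2097], E[r] = -0.2489, γ^t·E[r] = -0.181477, running G = -0.256581
t=4: π = [0.2174, 0.2688, 0.3043, 0.2095], E[r] = -0.2490, γ^t·E[r] = -0.163397, running G = -0.419978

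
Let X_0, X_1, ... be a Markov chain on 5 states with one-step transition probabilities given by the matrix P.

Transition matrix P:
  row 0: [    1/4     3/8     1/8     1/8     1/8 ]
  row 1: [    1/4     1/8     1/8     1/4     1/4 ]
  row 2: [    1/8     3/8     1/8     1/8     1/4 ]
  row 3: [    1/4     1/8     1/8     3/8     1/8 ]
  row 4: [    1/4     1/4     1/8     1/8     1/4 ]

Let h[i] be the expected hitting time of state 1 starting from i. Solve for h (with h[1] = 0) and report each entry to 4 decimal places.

First-step conditioning: h[1] = 0; for i ≠ 1, h[i] = 1 + Σ_k P[i][k]·h[k].
  h[0] = 1 + 1/4·h[0] + 1/8·h[2] + 1/8·h[3] + 1/8·h[4]
  h[2] = 1 + 1/8·h[0] + 1/8·h[2] + 1/8·h[3] + 1/4·h[4]
  h[3] = 1 + 1/4·h[0] + 1/8·h[2] + 3/8·h[3] + 1/8·h[4]
  h[4] = 1 + 1/4·h[0] + 1/8·h[2] + 1/8·h[3] + 1/4·h[4]
Solving the 4×4 linear system over states ≠ 1 gives exactly h = [1344/421, 0, 1368/421, 1792/421, 1536/421] (h[1] = 0 is the target).

h = [3.1924, 0.0000, 3.2494, 4.2565, 3.6485]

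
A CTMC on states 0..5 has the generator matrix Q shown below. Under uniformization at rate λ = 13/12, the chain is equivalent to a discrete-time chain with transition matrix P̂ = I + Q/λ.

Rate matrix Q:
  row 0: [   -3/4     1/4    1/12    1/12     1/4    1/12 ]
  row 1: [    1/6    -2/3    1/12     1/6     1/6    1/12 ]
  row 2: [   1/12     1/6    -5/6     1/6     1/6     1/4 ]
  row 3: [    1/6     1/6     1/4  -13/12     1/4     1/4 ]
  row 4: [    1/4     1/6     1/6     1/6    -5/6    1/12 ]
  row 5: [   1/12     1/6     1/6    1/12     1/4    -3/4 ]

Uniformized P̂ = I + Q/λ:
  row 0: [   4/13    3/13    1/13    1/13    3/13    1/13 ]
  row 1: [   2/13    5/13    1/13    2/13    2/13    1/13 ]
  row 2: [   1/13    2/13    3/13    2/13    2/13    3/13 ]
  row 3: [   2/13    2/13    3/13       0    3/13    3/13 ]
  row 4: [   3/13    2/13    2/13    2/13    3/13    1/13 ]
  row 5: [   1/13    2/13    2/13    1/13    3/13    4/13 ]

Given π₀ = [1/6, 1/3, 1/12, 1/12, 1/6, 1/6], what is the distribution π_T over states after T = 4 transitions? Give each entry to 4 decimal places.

t=0: π = [0.1667, 0.3333, 0.0833, 0.0833, 0.1667, 0.1667]
t=1: π = [0.1731, 0.2436, 0.1282, 0.1154, 0.1987, 0.1410]
t=2: π = [0.1750, 0.2234, 0.1405, 0.1119, 0.2022, 0.1469]
t=3: π = [0.1742, 0.2189, 0.1426, 0.1119, 0.2028, 0.1497]
t=4: π = [0.1738, 0.2178, 0.1432, 0.1117, 0.2030, 0.1506]

π = [0.1738, 0.2178, 0.1432, 0.1117, 0.2030, 0.1506]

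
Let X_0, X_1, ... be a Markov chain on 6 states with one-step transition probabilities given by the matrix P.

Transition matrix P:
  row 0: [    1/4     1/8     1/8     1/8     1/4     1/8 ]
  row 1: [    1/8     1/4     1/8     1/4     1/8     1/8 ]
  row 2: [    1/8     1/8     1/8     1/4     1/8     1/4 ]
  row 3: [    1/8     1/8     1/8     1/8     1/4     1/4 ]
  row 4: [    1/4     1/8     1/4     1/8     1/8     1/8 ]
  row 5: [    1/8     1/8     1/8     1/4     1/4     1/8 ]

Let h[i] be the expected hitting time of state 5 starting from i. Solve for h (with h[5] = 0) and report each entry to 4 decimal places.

h = [6.1060, 6.0105, 5.2591, 5.3428, 6.0119, 0.0000]

First-step conditioning: h[5] = 0; for i ≠ 5, h[i] = 1 + Σ_k P[i][k]·h[k].
  h[0] = 1 + 1/4·h[0] + 1/8·h[1] + 1/8·h[2] + 1/8·h[3] + 1/4·h[4]
  h[1] = 1 + 1/8·h[0] + 1/4·h[1] + 1/8·h[2] + 1/4·h[3] + 1/8·h[4]
  h[2] = 1 + 1/8·h[0] + 1/8·h[1] + 1/8·h[2] + 1/4·h[3] + 1/8·h[4]
  h[3] = 1 + 1/8·h[0] + 1/8·h[1] + 1/8·h[2] + 1/8·h[3] + 1/4·h[4]
  h[4] = 1 + 1/4·h[0] + 1/8·h[1] + 1/4·h[2] + 1/8·h[3] + 1/8·h[4]
Solving the 5×5 linear system over states ≠ 5 gives exactly h = [8176/1339, 8048/1339, 7042/1339, 7154/1339, 8050/1339, 0] (h[5] = 0 is the target).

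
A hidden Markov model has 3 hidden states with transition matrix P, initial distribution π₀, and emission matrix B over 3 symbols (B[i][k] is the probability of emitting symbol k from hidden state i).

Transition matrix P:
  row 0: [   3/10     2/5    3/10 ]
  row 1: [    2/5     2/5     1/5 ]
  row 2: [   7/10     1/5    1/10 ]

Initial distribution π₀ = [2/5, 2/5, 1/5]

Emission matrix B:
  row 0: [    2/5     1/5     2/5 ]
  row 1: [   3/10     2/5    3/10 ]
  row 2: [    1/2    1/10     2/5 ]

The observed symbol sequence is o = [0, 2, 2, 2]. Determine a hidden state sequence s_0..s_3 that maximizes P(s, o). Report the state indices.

t=0: δ = [1.600e-01, 1.200e-01, 1.000e-01]  (obs o_0=0)
t=1: δ = [2.800e-02, 1.920e-02, 1.920e-02]  ψ = [2, 0, 0]  (obs o_1=2)
t=2: δ = [5.376e-03, 3.360e-03, 3.360e-03]  ψ = [2, 0, 0]  (obs o_2=2)
t=3: δ = [9.408e-04, 6.451e-04, 6.451e-04]  ψ = [2, 0, 0]  (obs o_3=2)
backtrack: best end state = 0; path = [2, 0, 2, 0]

path = [2, 0, 2, 0]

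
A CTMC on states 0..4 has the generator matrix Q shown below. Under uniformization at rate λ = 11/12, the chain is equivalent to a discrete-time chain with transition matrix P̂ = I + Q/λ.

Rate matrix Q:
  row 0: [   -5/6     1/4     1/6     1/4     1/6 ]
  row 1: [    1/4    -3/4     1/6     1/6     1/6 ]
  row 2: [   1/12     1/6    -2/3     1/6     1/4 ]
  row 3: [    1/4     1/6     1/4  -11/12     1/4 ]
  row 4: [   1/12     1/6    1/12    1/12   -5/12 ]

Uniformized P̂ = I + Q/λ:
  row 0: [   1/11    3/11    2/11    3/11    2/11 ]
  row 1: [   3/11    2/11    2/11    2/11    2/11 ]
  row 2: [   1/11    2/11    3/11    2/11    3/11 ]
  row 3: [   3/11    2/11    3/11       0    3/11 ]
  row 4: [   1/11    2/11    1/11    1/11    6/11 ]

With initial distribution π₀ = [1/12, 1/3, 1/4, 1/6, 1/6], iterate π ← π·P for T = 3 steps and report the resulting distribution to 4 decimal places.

t=0: π = [0.0833, 0.3333, 0.2500, 0.1667, 0.1667]
t=1: π = [0.1818, 0.1894, 0.2045, 0.1439, 0.2803]
t=2: π = [0.1515, 0.1983, 0.1880, 0.1467, 0.3154]
t=3: π = [0.1536, 0.1956, 0.1836, 0.1402, 0.3269]

π = [0.1536, 0.1956, 0.1836, 0.1402, 0.3269]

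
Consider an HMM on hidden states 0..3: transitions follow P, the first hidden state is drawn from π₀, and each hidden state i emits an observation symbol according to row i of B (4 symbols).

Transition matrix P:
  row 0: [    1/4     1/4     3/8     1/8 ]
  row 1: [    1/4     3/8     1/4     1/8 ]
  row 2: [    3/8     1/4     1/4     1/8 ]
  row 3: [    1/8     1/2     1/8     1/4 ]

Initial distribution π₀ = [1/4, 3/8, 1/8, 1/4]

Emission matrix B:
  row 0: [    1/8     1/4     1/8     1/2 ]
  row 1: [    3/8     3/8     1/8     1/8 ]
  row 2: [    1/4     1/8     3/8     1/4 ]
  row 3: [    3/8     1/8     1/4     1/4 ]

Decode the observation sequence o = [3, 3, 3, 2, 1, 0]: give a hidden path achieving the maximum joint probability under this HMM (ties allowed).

t=0: δ = [1.250e-01, 4.688e-02, 3.125e-02, 6.250e-02]  (obs o_0=3)
t=1: δ = [1.562e-02, 3.906e-03, 1.172e-02, 3.906e-03]  ψ = [0, 0, 0, 0]  (obs o_1=3)
t=2: δ = [2.197e-03, 4.883e-04, 1.465e-03, 4.883e-04]  ψ = [2, 0, 0, 0]  (obs o_2=3)
t=3: δ = [6.866e-05, 6.866e-05, 3.090e-04, 6.866e-05]  ψ = [0, 0, 0, 0]  (obs o_3=2)
t=4: δ = [2.897e-05, 2.897e-05, 9.656e-06, 4.828e-06]  ψ = [2, 2, 2, 2]  (obs o_4=1)
t=5: δ = [9.052e-07, 4.074e-06, 2.716e-06, 1.358e-06]  ψ = [0, 1, 0, 0]  (obs o_5=0)
backtrack: best end state = 1; path = [0, 2, 0, 2, 1, 1]

path = [0, 2, 0, 2, 1, 1]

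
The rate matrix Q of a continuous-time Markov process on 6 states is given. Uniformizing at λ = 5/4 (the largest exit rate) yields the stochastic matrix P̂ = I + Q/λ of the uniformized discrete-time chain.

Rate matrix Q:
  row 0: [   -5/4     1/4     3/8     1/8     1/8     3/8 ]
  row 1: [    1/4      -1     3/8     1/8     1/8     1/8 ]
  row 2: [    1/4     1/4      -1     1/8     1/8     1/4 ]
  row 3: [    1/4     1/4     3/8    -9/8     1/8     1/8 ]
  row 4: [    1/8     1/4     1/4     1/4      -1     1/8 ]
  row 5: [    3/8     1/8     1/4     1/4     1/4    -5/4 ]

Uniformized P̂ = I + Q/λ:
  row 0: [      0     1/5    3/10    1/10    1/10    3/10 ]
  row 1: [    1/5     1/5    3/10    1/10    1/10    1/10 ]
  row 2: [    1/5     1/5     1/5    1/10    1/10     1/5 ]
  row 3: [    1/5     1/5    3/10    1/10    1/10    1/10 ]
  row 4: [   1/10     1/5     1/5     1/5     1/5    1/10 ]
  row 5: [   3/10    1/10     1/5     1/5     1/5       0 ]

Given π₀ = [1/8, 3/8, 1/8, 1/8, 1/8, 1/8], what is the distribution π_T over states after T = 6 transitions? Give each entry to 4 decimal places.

t=0: π = [0.1250, 0.3750, 0.1250, 0.1250, 0.1250, 0.1250]
t=1: π = [0.1750, 0.1875, 0.2625, 0.1250, 0.1250, 0.1250]
t=2: π = [0.1650, 0.1875, 0.2488, 0.1250, 0.1250, 0.1488]
t=3: π = [0.1694, 0.1851, 0.2478, 0.1274, 0.1274, 0.1430]
t=4: π = [0.1677, 0.1857, 0.2482, 0.1270, 0.1270, 0.1444]
t=5: π = [0.1682, 0.1856, 0.2480, 0.1271, 0.1271, 0.1439]
t=6: π = [0.1680, 0.1856, 0.2481, 0.1271, 0.1271, 0.1441]

π = [0.1680, 0.1856, 0.2481, 0.1271, 0.1271, 0.1441]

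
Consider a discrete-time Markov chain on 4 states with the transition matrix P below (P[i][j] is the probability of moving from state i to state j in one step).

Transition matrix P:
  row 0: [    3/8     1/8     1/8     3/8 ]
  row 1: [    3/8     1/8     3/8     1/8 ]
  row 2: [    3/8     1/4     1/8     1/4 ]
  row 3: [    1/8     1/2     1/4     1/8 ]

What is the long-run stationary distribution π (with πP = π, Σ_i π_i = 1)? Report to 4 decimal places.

Balance equations π_j = Σ_i π_i·P[i][j]:
  π_0 = 3/8·π_0 + 3/8·π_1 + 3/8·π_2 + 1/8·π_3
  π_1 = 1/8·π_0 + 1/8·π_1 + 1/4·π_2 + 1/2·π_3
  π_2 = 1/8·π_0 + 3/8·π_1 + 1/8·π_2 + 1/4·π_3
  normalize: π_0 + π_1 + π_2 + π_3 = 1
Solving the linear system gives exactly π = [217/684, 163/684, 73/342, 79/342].

π = [0.3173, 0.2383, 0.2135, 0.2310]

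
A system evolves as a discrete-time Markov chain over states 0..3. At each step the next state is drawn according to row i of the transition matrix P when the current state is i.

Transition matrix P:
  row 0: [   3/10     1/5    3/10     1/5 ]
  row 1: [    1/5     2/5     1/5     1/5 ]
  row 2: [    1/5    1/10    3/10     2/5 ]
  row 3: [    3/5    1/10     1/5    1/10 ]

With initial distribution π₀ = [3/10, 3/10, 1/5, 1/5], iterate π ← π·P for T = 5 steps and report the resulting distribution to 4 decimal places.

t=0: π = [0.3000, 0.3000, 0.2000, 0.2000]
t=1: π = [0.3100, 0.2200, 0.2500, 0.2200]
t=2: π = [0.3190, 0.1970, 0.2560, 0.2280]
t=3: π = [0.3231, 0.1910, 0.2575, 0.2284]
t=4: π = [0.3237, 0.1896, 0.2581, 0.2287]
t=5: π = [0.3238, 0.1893, 0.2582, 0.2287]

π = [0.3238, 0.1893, 0.2582, 0.2287]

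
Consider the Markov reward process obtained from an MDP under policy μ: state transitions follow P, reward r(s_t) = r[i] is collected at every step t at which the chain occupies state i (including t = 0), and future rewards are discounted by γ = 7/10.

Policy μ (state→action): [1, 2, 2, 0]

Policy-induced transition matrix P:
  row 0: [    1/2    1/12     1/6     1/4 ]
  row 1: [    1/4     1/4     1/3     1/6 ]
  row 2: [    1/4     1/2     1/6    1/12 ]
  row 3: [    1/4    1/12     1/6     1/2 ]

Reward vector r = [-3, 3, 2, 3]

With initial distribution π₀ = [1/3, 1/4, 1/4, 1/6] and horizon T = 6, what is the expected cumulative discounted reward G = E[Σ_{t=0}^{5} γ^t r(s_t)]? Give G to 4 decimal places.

G = 2.2941

t=0: π = [0.3333, 0.2500, 0.2500, 0.1667], E[r] = 0.7500, γ^t·E[r] = 0.750000, running G = 0.750000
t=1: π = [0.3333, 0.2292, 0.2083, 0.2292], E[r] = 0.7917, γ^t·E[r] = 0.554167, running G = 1.304167
t=2: π = [0.3333, 0.2083, 0.2049, 0.2535], E[r] = 0.7951, γ^t·E[r] = 0.389618, running G = 1.693785
t=3: π = [0.3333, 0.2034, 0.2014, 0.2619], E[r] = 0.7986, γ^t·E[r] = 0.273924, running G = 1.967708
t=4: π = [0.3333, 0.2011, 0.2006, 0.2649], E[r] = 0.7994, γ^t·E[r] = 0.191943, running G = 2.159652
t=5: π = [0.3333, 0.2004, 0.2002, 0.2660], E[r] = 0.7998, γ^t·E[r] = 0.134424, running G = 2.294076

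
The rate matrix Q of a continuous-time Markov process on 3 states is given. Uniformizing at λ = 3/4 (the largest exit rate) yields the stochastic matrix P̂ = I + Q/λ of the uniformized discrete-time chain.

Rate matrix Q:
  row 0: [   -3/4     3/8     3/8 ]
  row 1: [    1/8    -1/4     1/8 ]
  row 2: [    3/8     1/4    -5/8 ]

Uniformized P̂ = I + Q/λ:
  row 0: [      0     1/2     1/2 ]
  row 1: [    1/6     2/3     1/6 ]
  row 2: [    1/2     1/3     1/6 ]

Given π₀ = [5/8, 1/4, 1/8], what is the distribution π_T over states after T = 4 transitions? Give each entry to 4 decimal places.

t=0: π = [0.6250, 0.2500, 0.1250]
t=1: π = [0.1042, 0.5208, 0.3750]
t=2: π = [0.2743, 0.5243, 0.2014]
t=3: π = [0.1881, 0.5538, 0.2581]
t=4: π = [0.2214, 0.5493, 0.2294]

π = [0.2214, 0.5493, 0.2294]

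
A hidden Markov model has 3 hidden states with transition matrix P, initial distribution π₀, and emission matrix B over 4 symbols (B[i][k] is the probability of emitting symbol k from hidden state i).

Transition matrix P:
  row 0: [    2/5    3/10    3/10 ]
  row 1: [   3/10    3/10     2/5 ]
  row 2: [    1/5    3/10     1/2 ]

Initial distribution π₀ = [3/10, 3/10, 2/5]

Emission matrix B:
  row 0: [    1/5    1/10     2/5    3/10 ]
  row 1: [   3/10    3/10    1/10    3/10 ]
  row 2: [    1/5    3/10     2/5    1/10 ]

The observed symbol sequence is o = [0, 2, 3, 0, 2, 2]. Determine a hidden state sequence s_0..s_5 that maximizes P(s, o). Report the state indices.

t=0: δ = [6.000e-02, 9.000e-02, 8.000e-02]  (obs o_0=0)
t=1: δ = [1.080e-02, 2.700e-03, 1.600e-02]  ψ = [1, 1, 2]  (obs o_1=2)
t=2: δ = [1.296e-03, 1.440e-03, 8.000e-04]  ψ = [0, 2, 2]  (obs o_2=3)
t=3: δ = [1.037e-04, 1.296e-04, 1.152e-04]  ψ = [0, 1, 1]  (obs o_3=0)
t=4: δ = [1.659e-05, 3.888e-06, 2.304e-05]  ψ = [0, 1, 2]  (obs o_4=2)
t=5: δ = [2.654e-06, 6.912e-07, 4.608e-06]  ψ = [0, 2, 2]  (obs o_5=2)
backtrack: best end state = 2; path = [2, 2, 1, 2, 2, 2]

path = [2, 2, 1, 2, 2, 2]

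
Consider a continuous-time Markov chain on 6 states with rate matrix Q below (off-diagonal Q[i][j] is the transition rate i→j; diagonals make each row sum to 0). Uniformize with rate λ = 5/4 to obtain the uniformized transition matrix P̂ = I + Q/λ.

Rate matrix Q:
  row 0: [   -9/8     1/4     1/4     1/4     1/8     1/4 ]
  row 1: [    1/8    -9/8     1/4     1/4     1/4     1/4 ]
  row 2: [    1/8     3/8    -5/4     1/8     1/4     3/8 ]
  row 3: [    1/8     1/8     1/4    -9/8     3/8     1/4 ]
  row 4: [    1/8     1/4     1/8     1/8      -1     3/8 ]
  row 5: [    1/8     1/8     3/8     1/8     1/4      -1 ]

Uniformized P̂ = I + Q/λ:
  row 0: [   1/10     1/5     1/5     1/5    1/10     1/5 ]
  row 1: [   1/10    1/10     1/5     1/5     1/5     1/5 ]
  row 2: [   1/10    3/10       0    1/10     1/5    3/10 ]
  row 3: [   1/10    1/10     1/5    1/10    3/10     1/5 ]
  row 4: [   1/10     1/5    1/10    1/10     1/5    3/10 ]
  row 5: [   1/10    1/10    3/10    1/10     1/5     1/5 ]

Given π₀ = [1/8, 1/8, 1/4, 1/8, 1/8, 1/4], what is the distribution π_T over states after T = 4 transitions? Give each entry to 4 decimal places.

t=0: π = [0.1250, 0.1250, 0.2500, 0.1250, 0.1250, 0.2500]
t=1: π = [0.1000, 0.1750, 0.1625, 0.1250, 0.2000, 0.2375]
t=2: π = [0.1000, 0.1625, 0.1713, 0.1275, 0.2025, 0.2363]
t=3: π = [0.1000, 0.1645, 0.1691, 0.1263, 0.2028, 0.2374]
t=4: π = [0.1000, 0.1641, 0.1696, 0.1265, 0.2026, 0.2372]

π = [0.1000, 0.1641, 0.1696, 0.1265, 0.2026, 0.2372]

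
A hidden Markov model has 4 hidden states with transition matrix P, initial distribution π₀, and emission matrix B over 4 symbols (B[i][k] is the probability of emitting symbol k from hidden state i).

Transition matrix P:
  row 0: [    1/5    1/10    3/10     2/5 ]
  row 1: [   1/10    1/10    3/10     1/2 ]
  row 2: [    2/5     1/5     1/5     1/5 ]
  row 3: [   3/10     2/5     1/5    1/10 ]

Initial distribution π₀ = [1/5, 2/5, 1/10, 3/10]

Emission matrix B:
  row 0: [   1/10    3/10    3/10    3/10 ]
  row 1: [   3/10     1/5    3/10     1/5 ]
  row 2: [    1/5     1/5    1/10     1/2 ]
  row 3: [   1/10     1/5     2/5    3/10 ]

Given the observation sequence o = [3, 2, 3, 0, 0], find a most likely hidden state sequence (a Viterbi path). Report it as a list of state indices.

t=0: δ = [6.000e-02, 8.000e-02, 5.000e-02, 9.000e-02]  (obs o_0=3)
t=1: δ = [8.100e-03, 1.080e-02, 2.400e-03, 1.600e-02]  ψ = [3, 3, 1, 1]  (obs o_1=2)
t=2: δ = [1.440e-03, 1.280e-03, 1.620e-03, 1.620e-03]  ψ = [3, 3, 1, 1]  (obs o_2=3)
t=3: δ = [6.480e-05, 1.944e-04, 8.640e-05, 6.400e-05]  ψ = [2, 3, 0, 1]  (obs o_3=0)
t=4: δ = [3.456e-06, 7.680e-06, 1.166e-05, 9.720e-06]  ψ = [2, 3, 1, 1]  (obs o_4=0)
backtrack: best end state = 2; path = [3, 1, 3, 1, 2]

path = [3, 1, 3, 1, 2]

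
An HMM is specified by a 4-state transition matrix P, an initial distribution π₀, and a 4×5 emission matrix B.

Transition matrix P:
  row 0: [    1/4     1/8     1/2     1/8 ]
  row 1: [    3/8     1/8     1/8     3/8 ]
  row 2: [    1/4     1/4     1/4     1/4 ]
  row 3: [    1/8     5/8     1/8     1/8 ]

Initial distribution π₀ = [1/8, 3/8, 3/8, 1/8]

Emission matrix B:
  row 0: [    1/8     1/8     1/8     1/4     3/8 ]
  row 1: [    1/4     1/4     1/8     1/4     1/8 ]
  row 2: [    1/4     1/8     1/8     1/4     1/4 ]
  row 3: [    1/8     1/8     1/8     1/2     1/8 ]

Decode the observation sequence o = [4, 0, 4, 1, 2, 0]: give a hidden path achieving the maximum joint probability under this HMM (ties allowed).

t=0: δ = [4.688e-02, 4.688e-02, 9.375e-02, 1.562e-02]  (obs o_0=4)
t=1: δ = [2.930e-03, 5.859e-03, 5.859e-03, 2.930e-03]  ψ = [2, 2, 0, 2]  (obs o_1=0)
t=2: δ = [8.240e-04, 2.289e-04, 3.662e-04, 2.747e-04]  ψ = [1, 3, 0, 1]  (obs o_2=4)
t=3: δ = [2.575e-05, 4.292e-05, 5.150e-05, 1.287e-05]  ψ = [0, 3, 0, 0]  (obs o_3=1)
t=4: δ = [2.012e-06, 1.609e-06, 1.609e-06, 2.012e-06]  ψ = [1, 2, 0, 1]  (obs o_4=2)
t=5: δ = [7.544e-08, 3.143e-07, 2.515e-07, 7.544e-08]  ψ = [1, 3, 0, 1]  (obs o_5=0)
backtrack: best end state = 1; path = [2, 1, 3, 1, 3, 1]

path = [2, 1, 3, 1, 3, 1]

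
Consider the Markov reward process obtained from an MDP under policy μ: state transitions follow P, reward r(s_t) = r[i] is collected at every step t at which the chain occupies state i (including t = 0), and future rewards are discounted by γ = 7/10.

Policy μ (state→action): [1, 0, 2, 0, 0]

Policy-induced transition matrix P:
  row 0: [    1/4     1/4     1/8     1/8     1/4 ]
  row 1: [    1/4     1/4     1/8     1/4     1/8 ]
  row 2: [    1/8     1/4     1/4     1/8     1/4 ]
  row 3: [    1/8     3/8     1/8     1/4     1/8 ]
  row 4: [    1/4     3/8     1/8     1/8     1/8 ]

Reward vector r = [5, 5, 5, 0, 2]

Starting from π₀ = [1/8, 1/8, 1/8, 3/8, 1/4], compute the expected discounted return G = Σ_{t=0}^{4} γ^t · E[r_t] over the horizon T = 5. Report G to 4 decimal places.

G = 8.7126

t=0: π = [0.1250, 0.1250, 0.1250, 0.3750, 0.2500], E[r] = 2.3750, γ^t·E[r] = 2.375000, running G = 2.375000
t=1: π = [0.1875, 0.3281, 0.1406, 0.1875, 0.1563], E[r] = 3.5938, γ^t·E[r] = 2.515625, running G = 4.890625
t=2: π = [0.2090, 0.2930, 0.1426, 0.1895, 0.1660], E[r] = 3.5547, γ^t·E[r] = 1.741797, running G = 6.632422
t=3: π = [0.2085, 0.2944, 0.1428, 0.1853, 0.1689], E[r] = 3.5667, γ^t·E[r] = 1.223361, running G = 7.855783
t=4: π = [0.2090, 0.2943, 0.1429, 0.1850, 0.1689], E[r] = 3.5684, γ^t·E[r] = 0.856778, running G = 8.712561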